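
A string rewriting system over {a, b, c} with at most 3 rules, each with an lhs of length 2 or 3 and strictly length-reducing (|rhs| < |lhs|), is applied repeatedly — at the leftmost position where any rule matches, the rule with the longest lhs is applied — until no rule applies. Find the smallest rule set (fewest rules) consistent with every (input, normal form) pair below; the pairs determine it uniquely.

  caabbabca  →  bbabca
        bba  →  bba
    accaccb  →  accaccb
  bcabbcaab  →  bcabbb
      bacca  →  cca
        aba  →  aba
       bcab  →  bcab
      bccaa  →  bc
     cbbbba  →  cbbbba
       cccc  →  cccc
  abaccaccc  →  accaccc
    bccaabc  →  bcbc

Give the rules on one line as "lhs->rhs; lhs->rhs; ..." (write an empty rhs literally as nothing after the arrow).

  | caabbabca => bbabca
  | bba
  | accaccb
  | bcabbcaab => bcabbb

bac->c; caa->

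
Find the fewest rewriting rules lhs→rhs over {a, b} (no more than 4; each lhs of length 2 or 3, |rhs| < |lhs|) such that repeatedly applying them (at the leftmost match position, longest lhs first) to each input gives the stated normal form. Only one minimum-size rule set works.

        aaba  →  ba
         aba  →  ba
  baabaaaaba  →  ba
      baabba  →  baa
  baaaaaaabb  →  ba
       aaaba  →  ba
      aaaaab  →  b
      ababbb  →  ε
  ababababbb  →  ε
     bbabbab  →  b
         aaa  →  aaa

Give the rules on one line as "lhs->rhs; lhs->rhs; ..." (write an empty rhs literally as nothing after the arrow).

  | aaba => aba => ba
  | aba => ba
  | baabaaaaba => babaaaaba => bbaaaaba => aaaaba => aaaba => aaba => aba => ba
  | baabba => babba => bbba => baa

ab->b; bb->; bbb->ba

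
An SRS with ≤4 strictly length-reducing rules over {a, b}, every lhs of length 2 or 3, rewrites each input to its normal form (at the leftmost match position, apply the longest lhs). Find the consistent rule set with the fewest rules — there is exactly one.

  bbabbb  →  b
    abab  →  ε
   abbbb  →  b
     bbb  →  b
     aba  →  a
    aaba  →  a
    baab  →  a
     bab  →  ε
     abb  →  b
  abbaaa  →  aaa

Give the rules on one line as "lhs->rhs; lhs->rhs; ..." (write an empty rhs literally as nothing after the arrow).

ab->; aba->ba; ba->a; bb->b

  | bbabbb => babbb => abbb => bb => b
  | abab => bab => ab => ε
  | abbbb => bbb => bb => b
  | bbb => bb => b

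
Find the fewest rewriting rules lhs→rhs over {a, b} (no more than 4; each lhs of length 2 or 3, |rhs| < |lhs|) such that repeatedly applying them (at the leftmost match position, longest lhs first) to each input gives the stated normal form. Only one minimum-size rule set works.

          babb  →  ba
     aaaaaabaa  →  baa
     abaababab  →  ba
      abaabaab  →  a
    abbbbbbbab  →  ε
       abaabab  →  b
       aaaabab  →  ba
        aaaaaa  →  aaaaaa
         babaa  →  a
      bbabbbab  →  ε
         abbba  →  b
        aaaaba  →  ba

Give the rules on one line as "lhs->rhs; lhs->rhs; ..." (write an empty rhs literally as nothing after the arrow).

  | babb => bab => ba
  | aaaaaabaa => aaaabaa => aabaa => baa
  | abaababab => bababab => bbbab => bab => ba
  | abaabaab => babaab => bbab => ab => a

aab->b; ab->a; aba->b; bb->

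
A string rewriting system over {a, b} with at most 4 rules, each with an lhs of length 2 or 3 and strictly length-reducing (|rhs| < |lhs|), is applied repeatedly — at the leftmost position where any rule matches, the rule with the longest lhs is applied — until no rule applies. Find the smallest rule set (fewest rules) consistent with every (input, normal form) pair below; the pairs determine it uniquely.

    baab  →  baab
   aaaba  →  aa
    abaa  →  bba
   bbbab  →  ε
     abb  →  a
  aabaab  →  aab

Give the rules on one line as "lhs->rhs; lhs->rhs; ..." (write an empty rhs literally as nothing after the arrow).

aba->bb; abb->a; bab->; bbb->b

  | baab
  | aaaba => aabb => aa
  | abaa => bba
  | bbbab => bab => ε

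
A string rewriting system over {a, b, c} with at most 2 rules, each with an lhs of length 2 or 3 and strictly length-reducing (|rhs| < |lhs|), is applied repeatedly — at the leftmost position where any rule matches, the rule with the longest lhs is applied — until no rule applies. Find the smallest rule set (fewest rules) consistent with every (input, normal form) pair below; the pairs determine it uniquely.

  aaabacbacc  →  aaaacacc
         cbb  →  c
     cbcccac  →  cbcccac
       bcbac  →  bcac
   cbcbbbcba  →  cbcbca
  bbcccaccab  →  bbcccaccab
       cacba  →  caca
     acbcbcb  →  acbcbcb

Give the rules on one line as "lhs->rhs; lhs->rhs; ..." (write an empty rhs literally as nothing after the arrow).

ba->a; cbb->c

  | aaabacbacc => aaaacbacc => aaaacacc
  | cbb => c
  | cbcccac
  | bcbac => bcac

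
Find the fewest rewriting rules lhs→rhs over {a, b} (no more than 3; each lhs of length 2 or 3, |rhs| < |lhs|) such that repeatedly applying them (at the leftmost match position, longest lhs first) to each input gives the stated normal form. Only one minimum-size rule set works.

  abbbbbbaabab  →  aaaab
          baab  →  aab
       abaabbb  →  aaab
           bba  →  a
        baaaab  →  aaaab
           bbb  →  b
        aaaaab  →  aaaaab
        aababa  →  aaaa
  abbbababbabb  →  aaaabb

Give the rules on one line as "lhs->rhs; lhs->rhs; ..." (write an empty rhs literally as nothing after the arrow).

  | abbbbbbaabab => abbbbaabab => abbaabab => abaabab => aaabab => aaaab
  | baab => aab
  | abaabbb => aaabbb => aaab
  | bba => ba => a

ba->a; bbb->b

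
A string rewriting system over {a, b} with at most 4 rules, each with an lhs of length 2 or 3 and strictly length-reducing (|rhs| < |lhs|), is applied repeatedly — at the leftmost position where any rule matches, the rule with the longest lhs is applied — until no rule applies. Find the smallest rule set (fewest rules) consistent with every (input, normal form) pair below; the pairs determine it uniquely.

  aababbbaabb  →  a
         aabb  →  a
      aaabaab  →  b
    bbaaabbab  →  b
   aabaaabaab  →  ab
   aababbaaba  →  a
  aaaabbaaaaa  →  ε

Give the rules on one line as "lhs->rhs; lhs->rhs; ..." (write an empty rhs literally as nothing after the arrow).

aa->; ba->; bb->a

  | aababbbaabb => babbbaabb => bbbaabb => abaabb => aabb => bb => a
  | aabb => bb => a
  | aaabaab => abaab => aab => b
  | bbaaabbab => aaaabbab => aabbab => bbab => aab => b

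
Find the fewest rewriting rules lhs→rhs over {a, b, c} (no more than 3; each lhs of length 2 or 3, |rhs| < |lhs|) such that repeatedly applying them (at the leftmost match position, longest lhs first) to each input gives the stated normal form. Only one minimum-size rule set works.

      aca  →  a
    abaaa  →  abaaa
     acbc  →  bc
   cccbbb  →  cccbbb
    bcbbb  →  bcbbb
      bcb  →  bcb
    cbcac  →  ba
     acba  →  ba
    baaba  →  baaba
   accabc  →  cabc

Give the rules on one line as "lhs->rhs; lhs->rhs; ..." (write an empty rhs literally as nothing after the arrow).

ac->; cbc->ba

  | aca => a
  | abaaa
  | acbc => bc
  | cccbbb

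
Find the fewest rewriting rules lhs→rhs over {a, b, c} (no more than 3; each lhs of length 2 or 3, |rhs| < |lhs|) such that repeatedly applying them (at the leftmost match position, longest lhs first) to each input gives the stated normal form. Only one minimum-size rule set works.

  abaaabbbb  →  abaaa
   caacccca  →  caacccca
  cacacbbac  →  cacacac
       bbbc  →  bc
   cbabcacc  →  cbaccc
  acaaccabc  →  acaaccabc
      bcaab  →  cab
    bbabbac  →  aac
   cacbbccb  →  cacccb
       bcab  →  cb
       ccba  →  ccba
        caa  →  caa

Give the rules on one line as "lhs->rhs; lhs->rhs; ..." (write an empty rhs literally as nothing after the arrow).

  | abaaabbbb => abaaabb => abaaa
  | caacccca
  | cacacbbac => cacacac
  | bbbc => bc

bb->; bca->c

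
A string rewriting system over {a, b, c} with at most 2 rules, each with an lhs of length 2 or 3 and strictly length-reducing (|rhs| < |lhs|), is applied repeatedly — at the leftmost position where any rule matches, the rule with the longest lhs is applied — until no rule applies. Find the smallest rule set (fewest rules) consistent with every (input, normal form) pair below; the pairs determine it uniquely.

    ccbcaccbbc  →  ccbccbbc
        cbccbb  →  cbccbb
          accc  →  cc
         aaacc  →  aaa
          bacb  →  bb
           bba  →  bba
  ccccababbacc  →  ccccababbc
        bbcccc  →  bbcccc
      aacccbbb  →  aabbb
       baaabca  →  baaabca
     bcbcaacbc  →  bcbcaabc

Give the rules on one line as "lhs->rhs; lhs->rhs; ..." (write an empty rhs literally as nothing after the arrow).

aac->aa; ac->

  | ccbcaccbbc => ccbccbbc
  | cbccbb
  | accc => cc
  | aaacc => aaac => aaa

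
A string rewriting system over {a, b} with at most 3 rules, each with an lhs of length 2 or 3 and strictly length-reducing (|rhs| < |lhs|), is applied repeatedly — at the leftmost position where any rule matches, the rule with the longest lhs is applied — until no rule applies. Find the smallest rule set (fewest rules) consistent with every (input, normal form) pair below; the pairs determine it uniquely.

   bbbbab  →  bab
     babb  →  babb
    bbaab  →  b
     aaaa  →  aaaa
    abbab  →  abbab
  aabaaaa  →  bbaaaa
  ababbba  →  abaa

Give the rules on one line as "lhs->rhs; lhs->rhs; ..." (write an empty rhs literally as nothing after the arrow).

aab->bb; bbb->

  | bbbbab => bab
  | babb
  | bbaab => bbbb => b
  | aaaa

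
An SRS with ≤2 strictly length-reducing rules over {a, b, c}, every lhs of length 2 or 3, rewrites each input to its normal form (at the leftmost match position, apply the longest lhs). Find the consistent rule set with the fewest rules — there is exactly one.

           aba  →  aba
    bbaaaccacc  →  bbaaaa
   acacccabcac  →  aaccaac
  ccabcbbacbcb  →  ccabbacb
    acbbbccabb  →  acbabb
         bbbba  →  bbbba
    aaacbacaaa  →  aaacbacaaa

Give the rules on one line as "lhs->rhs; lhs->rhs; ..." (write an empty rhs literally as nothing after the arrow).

bc->; cac->a

  | aba
  | bbaaaccacc => bbaaacac => bbaaaa
  | acacccabcac => aaccabcac => aaccaac
  | ccabcbbacbcb => ccabbacbcb => ccabbacb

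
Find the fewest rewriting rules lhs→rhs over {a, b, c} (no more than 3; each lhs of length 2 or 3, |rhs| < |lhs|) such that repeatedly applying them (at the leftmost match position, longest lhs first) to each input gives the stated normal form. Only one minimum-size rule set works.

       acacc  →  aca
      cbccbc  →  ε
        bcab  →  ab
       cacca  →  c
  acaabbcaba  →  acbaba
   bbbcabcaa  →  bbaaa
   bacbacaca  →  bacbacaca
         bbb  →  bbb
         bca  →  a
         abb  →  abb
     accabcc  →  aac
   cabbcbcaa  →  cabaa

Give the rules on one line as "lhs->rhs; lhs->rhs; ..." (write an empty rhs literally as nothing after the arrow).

  | acacc => aca
  | cbccbc => ccbc => bc => ε
  | bcab => ab
  | cacca => caa => c

bc->; caa->c; cc->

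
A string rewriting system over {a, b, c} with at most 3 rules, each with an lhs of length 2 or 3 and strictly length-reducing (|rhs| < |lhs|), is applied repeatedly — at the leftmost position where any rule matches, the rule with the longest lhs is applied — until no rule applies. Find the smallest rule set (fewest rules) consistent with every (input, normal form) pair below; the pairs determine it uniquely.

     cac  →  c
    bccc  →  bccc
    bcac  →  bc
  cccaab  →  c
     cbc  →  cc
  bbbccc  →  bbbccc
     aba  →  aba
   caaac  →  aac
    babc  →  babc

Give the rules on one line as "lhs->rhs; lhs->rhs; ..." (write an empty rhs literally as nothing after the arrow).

  | cac => c
  | bccc
  | bcac => bc
  | cccaab => ccab => cb => c

ca->; cb->c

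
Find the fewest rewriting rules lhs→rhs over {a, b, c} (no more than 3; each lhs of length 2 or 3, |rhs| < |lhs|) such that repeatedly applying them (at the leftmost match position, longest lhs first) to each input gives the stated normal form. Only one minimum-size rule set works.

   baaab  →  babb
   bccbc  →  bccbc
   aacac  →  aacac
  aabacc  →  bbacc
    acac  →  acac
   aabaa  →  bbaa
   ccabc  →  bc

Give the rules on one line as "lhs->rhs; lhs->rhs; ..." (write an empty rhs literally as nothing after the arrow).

aab->bb; cca->

  | baaab => babb
  | bccbc
  | aacac
  | aabacc => bbacc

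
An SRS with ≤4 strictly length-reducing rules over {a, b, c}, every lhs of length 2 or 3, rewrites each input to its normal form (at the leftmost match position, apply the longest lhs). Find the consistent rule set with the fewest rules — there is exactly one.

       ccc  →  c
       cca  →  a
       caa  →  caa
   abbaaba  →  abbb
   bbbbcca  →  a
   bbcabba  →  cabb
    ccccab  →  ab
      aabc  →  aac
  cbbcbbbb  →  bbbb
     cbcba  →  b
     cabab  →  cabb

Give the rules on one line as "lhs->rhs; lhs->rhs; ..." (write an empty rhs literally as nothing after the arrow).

ba->b; bc->c; cc->

  | ccc => c
  | cca => a
  | caa
  | abbaaba => abbaba => abbba => abbb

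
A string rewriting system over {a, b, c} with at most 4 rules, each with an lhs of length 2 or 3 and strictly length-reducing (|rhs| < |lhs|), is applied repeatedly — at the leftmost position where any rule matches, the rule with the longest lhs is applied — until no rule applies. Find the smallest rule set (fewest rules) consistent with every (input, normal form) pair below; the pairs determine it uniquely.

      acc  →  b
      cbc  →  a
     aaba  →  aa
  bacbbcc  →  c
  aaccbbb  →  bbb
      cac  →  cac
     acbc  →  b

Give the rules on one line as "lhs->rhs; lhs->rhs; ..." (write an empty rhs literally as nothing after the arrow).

  | acc => b
  | cbc => cc => a
  | aaba => aa
  | bacbbcc => bacbcc => baccc => bbc => bc => c

ab->; acc->b; bc->c; cc->a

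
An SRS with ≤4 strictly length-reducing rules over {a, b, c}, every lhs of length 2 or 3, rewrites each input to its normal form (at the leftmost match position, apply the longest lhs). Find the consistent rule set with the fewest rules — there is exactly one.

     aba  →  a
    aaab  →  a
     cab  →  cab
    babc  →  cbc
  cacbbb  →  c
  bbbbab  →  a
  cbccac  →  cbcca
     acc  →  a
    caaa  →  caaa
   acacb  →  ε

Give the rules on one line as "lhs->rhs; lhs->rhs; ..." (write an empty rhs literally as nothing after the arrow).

  | aba => ac => a
  | aaab => a
  | cab
  | babc => cbc

aab->; ac->a; ba->c; bb->a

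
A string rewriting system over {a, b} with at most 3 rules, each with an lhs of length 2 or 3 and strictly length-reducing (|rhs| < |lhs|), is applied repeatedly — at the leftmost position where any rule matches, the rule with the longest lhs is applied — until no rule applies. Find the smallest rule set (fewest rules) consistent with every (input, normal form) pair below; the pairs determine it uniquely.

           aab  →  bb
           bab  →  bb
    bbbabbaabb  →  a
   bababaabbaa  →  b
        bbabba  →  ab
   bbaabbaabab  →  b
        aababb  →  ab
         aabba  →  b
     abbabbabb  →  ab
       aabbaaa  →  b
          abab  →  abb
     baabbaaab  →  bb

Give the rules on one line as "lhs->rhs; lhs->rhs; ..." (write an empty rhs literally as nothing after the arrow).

  | aab => bb
  | bab => bb
  | bbbabbaabb => aabbaabb => bbbaabb => aaabb => babb => bbb => a
  | bababaabbaa => bbabaabbaa => bbbaabbaa => aaabbaa => babbaa => bbbaa => aaa => ba => b

aa->b; ba->b; bbb->a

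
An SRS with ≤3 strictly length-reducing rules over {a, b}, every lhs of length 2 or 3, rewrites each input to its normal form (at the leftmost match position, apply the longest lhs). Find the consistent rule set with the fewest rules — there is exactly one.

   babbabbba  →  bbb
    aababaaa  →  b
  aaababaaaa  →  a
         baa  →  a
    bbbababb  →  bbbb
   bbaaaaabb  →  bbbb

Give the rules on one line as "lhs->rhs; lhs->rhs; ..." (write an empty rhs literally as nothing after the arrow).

  | babbabbba => bbabbba => bbbba => bbb
  | aababaaa => aabaaa => aaaa => bba => b
  | aaababaaaa => bbbabaaaa => bbbaaaa => bbaaa => baa => a
  | baa => a

aaa->bb; ba->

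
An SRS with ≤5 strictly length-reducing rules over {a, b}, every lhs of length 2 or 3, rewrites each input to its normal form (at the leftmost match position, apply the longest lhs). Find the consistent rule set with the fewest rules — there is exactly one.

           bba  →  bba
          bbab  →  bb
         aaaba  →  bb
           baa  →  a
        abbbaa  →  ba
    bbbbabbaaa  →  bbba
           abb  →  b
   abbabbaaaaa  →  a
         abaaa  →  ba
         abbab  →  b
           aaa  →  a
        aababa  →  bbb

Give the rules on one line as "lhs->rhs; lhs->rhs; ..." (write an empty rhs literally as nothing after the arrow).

  | bba
  | bbab => bb
  | aaaba => aba => bb
  | baa => a

aa->; ab->; aba->bb; baa->a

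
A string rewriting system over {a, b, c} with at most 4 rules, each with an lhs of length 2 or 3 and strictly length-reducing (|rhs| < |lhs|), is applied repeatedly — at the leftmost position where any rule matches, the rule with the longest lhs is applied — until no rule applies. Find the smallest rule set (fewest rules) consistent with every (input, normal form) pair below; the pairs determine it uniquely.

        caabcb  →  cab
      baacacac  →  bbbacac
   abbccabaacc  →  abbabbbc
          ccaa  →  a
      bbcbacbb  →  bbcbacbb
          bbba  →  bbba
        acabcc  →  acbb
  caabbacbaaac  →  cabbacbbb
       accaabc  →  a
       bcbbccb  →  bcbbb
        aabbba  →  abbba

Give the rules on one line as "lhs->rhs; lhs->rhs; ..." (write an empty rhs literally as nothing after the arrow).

aa->a; aac->bb; abc->aa; cc->

  | caabcb => cabcb => caab => cab
  | baacacac => bbbacac
  | abbccabaacc => abbabaacc => abbabbbc
  | ccaa => aa => a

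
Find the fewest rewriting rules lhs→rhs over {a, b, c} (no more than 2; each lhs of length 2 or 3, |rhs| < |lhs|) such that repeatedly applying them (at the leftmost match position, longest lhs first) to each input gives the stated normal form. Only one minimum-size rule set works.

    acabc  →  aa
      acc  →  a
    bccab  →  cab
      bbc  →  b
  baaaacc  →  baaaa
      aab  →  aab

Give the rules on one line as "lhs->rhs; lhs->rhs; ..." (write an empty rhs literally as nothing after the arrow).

ac->a; bc->

  | acabc => aabc => aa
  | acc => ac => a
  | bccab => cab
  | bbc => b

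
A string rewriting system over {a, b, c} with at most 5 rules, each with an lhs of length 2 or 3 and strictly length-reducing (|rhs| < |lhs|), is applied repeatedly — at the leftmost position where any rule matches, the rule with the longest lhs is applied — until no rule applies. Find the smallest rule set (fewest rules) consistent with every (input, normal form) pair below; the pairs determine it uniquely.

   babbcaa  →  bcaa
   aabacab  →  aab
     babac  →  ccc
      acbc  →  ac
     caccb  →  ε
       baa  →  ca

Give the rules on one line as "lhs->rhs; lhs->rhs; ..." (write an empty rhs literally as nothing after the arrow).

acc->; ba->c; cb->; cba->cc

  | babbcaa => cbbcaa => bcaa
  | aabacab => aaccab => aab
  | babac => cbac => ccc
  | acbc => ac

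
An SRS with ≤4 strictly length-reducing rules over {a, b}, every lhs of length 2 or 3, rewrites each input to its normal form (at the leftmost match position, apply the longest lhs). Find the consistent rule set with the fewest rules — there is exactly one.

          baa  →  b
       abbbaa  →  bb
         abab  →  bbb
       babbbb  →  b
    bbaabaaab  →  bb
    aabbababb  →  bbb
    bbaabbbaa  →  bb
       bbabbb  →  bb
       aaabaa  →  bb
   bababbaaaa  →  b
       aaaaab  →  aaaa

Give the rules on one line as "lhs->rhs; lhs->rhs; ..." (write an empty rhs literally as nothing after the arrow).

  | baa => ba => b
  | abbbaa => bbaa => bba => bb
  | abab => bbb
  | babbbb => babbb => babb => bab => ba => b

ab->; aba->bb; ba->b; bab->ba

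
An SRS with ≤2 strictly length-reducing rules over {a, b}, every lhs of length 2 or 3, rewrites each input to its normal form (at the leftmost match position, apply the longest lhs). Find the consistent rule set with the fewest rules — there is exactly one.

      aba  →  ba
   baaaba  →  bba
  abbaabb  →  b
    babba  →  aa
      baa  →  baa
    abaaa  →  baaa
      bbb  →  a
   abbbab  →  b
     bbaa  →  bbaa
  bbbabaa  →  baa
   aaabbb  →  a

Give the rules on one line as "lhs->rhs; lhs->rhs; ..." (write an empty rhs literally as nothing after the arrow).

ab->b; bbb->a

  | aba => ba
  | baaaba => baaba => baba => bba
  | abbaabb => bbaabb => bbabb => bbbb => ab => b
  | babba => bbba => aa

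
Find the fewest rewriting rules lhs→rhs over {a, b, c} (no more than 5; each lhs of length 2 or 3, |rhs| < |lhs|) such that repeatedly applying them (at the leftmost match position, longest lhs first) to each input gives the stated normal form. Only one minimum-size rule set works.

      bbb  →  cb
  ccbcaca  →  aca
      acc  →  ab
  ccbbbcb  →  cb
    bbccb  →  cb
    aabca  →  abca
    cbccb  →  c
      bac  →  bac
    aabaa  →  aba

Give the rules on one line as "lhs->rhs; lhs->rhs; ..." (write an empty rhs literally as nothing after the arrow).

  | bbb => cb
  | ccbcaca => bbcaca => aca
  | acc => ab
  | ccbbbcb => bbbbcb => cbbcb => cb

aa->a; bb->c; bbc->; cc->b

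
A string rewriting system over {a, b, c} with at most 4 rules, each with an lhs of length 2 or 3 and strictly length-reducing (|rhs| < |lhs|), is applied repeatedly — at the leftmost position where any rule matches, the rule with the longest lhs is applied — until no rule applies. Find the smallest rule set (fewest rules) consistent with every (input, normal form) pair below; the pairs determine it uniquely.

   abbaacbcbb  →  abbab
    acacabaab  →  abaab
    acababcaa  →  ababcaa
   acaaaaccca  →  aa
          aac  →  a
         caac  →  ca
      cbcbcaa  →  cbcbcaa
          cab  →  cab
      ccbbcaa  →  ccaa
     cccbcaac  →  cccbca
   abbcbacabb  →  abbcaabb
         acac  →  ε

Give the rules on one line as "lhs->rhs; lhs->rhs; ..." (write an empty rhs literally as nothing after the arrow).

  | abbaacbcbb => abbabcbb => abbab
  | acacabaab => acabaab => abaab
  | acababcaa => ababcaa
  | acaaaaccca => aaaaccca => aaacca => aaca => aa

ac->; bac->a; cbb->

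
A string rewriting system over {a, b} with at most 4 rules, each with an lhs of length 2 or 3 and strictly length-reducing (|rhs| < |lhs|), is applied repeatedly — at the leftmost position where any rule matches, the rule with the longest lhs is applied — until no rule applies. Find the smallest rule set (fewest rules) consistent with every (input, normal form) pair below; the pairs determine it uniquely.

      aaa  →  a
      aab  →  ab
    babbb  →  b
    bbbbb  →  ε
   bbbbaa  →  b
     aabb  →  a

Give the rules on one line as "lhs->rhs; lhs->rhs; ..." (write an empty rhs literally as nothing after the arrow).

aa->a; ba->b; bb->; bbb->

  | aaa => aa => a
  | aab => ab
  | babbb => bbbb => b
  | bbbbb => bb => ε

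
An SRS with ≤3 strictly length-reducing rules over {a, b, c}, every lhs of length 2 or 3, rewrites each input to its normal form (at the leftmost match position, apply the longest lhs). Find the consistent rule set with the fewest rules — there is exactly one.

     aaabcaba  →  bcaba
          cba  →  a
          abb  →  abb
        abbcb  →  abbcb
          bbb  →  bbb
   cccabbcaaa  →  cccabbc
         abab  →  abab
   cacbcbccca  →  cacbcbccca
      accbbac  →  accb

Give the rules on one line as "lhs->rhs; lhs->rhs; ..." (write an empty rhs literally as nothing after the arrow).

  | aaabcaba => bcaba
  | cba => a
  | abb
  | abbcb

aaa->; bac->; cba->a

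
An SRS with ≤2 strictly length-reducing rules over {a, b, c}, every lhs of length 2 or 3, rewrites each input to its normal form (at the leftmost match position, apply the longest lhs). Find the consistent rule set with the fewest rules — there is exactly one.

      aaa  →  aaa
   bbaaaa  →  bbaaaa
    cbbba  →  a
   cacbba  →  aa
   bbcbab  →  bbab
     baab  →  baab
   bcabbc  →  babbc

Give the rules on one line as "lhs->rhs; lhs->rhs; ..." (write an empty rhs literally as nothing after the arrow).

ca->a; cb->c

  | aaa
  | bbaaaa
  | cbbba => cbba => cba => ca => a
  | cacbba => acbba => acba => aca => aa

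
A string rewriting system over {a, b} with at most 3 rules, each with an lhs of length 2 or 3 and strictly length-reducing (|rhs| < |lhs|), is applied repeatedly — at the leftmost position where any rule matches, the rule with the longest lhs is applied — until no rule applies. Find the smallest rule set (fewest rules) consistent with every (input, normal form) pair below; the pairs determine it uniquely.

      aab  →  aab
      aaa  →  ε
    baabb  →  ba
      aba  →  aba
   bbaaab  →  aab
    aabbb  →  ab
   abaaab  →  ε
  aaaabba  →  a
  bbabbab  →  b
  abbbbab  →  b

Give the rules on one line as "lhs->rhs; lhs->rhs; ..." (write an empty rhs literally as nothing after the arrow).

aaa->; abb->; bba->

  | aab
  | aaa => ε
  | baabb => ba
  | aba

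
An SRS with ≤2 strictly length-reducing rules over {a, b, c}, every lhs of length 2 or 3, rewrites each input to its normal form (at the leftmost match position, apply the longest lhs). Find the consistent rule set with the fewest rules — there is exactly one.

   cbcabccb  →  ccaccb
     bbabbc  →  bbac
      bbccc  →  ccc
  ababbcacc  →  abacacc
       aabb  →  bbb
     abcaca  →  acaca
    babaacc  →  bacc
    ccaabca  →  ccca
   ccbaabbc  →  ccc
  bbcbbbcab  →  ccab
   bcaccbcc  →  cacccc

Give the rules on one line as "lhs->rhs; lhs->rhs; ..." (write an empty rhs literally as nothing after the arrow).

aa->b; bc->c

  | cbcabccb => ccabccb => ccaccb
  | bbabbc => bbabc => bbac
  | bbccc => bccc => ccc
  | ababbcacc => ababcacc => abacacc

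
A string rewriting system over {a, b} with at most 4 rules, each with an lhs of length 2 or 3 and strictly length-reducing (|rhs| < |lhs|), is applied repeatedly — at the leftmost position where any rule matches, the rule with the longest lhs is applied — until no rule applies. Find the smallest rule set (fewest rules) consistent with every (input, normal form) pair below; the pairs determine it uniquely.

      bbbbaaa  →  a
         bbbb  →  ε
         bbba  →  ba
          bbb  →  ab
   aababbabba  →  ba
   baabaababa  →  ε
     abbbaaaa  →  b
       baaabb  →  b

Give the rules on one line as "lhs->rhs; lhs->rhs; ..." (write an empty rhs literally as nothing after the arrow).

  | bbbbaaa => abbaaa => aaaaa => aaa => a
  | bbbb => abb => aa => ε
  | bbba => aba => ba
  | bbb => ab

aa->; aba->ba; bb->a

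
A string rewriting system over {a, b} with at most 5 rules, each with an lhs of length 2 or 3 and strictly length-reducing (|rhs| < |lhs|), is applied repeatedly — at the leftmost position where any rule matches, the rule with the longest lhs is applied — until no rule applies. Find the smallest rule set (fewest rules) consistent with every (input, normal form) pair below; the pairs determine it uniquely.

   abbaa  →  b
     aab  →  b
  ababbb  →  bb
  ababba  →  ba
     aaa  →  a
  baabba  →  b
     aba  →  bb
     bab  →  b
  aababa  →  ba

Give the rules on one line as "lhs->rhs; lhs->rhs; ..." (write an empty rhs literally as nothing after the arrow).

  | abbaa => baa => b
  | aab => b
  | ababbb => bbbbb => babb => bb
  | ababba => bbbba => baba => bbb => ba

aa->; ab->; aba->bb; bbb->ba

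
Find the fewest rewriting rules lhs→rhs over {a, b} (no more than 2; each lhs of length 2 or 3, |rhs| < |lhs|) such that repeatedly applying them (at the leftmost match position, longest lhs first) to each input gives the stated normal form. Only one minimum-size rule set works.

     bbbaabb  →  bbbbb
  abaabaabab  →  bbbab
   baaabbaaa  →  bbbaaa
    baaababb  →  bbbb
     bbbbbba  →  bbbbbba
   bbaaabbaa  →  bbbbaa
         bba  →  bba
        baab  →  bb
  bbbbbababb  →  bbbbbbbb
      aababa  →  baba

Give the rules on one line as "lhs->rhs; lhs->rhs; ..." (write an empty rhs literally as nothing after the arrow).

  | bbbaabb => bbbbb
  | abaabaabab => abbaabab => bbaabab => bbbab
  | baaabbaaa => babbaaa => bbbaaa
  | baaababb => bababb => babbb => bbbb

aab->b; abb->bb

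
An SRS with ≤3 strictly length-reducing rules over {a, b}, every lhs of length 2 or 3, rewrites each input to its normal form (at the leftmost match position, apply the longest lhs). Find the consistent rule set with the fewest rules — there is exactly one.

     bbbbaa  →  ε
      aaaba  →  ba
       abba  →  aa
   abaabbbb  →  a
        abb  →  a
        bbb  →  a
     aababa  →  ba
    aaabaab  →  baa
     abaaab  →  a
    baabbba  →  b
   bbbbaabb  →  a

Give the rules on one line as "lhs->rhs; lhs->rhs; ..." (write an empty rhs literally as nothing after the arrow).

  | bbbbaa => abbaa => abaa => aaa => ε
  | aaaba => ba
  | abba => aba => aa
  | abaabbbb => aaabbbb => bbbb => abb => ab => a

aaa->; ab->a; bb->a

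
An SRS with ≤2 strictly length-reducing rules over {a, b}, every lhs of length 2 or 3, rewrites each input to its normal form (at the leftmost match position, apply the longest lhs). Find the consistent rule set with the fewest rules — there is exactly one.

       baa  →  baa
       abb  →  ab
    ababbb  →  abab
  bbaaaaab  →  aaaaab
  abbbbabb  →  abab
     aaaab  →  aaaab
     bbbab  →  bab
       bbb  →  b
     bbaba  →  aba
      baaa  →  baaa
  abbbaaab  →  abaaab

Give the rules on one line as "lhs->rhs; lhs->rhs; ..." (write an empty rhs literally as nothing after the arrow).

  | baa
  | abb => ab
  | ababbb => ababb => abab
  | bbaaaaab => aaaaab

abb->ab; bb->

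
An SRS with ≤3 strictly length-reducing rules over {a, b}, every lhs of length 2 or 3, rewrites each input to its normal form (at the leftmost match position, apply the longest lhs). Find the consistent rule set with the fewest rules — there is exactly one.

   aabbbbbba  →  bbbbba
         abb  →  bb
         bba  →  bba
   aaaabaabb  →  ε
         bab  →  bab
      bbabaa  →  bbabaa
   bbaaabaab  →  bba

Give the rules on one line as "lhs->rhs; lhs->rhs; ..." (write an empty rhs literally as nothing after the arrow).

aab->; abb->bb

  | aabbbbbba => bbbbba
  | abb => bb
  | bba
  | aaaabaabb => aaaabb => aab => ε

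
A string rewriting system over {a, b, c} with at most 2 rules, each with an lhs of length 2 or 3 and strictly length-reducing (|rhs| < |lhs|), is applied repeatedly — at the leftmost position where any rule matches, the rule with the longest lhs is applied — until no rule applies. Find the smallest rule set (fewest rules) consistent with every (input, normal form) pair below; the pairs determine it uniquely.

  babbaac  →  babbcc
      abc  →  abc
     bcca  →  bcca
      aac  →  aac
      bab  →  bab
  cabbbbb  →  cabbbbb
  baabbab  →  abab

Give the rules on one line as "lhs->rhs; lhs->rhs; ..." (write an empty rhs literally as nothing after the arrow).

baa->bc; bcb->a

  | babbaac => babbcc
  | abc
  | bcca
  | aac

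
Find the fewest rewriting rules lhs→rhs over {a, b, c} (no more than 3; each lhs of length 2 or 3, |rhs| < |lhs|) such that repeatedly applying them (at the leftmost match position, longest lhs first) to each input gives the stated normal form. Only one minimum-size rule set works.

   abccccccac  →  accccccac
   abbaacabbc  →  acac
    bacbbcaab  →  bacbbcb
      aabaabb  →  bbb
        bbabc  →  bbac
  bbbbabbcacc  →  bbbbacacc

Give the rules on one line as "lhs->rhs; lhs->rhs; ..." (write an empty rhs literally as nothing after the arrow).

  | abccccccac => accccccac
  | abbaacabbc => abaacabbc => aaacabbc => acabbc => acabc => acac
  | bacbbcaab => bacbbcb
  | aabaabb => baabb => bbb

aa->; ab->a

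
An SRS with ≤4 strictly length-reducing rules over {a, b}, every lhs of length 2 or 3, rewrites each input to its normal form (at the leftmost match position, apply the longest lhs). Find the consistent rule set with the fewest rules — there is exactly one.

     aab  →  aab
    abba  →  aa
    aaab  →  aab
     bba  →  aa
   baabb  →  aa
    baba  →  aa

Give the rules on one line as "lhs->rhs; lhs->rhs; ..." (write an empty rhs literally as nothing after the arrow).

  | aab
  | abba => aaa => aa
  | aaab => aab
  | bba => aa

aaa->aa; ba->a; bb->a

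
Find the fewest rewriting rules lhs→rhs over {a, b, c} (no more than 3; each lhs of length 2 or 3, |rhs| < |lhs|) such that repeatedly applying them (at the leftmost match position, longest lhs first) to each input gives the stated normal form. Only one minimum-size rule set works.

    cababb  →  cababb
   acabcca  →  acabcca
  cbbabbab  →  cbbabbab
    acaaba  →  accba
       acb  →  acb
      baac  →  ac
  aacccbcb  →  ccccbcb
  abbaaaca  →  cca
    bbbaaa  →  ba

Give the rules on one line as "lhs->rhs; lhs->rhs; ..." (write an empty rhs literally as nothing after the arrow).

aa->c; baa->a

  | cababb
  | acabcca
  | cbbabbab
  | acaaba => accba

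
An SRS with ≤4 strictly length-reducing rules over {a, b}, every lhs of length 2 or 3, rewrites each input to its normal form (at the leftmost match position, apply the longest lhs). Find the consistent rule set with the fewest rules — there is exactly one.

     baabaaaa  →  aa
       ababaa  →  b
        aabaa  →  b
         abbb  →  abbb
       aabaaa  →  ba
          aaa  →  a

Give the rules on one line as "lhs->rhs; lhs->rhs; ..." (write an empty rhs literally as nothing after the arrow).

aaa->a; aba->b; baa->

  | baabaaaa => baaaa => aa
  | ababaa => bbaa => b
  | aabaa => aba => b
  | abbb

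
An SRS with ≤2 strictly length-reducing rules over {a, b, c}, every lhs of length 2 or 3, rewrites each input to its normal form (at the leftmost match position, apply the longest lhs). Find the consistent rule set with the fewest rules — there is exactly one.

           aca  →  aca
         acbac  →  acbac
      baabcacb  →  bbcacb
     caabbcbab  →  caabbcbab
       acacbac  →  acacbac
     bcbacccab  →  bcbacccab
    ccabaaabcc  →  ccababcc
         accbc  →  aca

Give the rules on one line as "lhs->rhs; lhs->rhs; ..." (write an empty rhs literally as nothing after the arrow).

baa->b; cbc->a

  | aca
  | acbac
  | baabcacb => bbcacb
  | caabbcbab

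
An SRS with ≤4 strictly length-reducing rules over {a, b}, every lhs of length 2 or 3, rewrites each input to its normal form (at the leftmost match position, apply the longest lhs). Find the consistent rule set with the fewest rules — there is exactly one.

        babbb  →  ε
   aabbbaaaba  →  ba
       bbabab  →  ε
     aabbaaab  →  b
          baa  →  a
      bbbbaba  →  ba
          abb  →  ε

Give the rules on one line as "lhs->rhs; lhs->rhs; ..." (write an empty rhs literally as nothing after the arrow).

  | babbb => bbbb => bb => ε
  | aabbbaaaba => abbbaaaba => bbbaaaba => baaaba => aaba => aba => ba
  | bbabab => abab => bab => bb => ε
  | aabbaaab => abbaaab => bbaaab => aaab => aab => ab => b

ab->b; baa->a; bb->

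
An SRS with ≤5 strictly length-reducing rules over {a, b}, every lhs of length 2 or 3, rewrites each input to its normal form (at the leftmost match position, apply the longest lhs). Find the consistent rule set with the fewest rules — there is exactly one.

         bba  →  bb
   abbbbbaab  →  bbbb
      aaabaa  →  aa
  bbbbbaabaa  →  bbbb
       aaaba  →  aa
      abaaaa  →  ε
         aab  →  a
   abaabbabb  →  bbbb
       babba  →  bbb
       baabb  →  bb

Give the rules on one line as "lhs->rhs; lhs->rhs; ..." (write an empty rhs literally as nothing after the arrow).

ab->; aba->ab; ba->b; baa->

  | bba => bb
  | abbbbbaab => bbbbaab => bbbb
  | aaabaa => aaaba => aaab => aa
  | bbbbbaabaa => bbbbbaa => bbbb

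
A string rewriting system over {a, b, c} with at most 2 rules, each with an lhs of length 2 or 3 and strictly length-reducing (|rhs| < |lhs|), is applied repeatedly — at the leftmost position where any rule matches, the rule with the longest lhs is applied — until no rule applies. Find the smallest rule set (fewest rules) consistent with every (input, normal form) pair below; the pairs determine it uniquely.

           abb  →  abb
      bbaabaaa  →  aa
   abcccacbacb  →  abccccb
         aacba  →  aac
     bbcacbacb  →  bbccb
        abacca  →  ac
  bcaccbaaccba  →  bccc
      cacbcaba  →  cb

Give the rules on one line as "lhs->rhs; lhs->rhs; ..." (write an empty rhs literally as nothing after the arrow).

  | abb
  | bbaabaaa => babaaa => baaa => aa
  | abcccacbacb => abcccbacb => abccccb
  | aacba => aac

ba->; ca->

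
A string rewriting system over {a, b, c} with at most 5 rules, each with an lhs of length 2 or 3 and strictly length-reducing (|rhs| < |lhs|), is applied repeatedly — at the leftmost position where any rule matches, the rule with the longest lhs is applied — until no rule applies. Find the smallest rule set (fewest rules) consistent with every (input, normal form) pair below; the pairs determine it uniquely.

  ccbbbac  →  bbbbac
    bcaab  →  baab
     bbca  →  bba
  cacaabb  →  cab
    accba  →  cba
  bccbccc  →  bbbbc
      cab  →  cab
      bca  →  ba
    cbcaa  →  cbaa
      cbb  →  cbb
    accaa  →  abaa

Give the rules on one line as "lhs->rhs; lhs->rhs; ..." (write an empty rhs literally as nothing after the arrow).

  | ccbbbac => bbbbac
  | bcaab => baab
  | bbca => bba
  | cacaabb => cacacb => cacc => cab

abb->cb; acb->c; bca->ba; cc->b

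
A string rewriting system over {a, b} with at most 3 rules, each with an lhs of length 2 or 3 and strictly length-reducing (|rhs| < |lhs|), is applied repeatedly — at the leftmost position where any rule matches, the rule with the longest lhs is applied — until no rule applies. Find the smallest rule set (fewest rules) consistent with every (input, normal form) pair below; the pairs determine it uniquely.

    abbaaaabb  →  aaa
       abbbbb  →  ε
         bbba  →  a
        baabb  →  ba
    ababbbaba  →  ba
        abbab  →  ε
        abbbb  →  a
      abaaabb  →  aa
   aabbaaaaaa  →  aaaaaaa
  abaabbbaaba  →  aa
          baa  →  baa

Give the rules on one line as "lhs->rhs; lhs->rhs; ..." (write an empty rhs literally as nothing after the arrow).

  | abbaaaabb => aaaabb => aaa
  | abbbbb => bbb => ab => ε
  | bbba => aba => a
  | baabb => ba

ab->; abb->; bb->a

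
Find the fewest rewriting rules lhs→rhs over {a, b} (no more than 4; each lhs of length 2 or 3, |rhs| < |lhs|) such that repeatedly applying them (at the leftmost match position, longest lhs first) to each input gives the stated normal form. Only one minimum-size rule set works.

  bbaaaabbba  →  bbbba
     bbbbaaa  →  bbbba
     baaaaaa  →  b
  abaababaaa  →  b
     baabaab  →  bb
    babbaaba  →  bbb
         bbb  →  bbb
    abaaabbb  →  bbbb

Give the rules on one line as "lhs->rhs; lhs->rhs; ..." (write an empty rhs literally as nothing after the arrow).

aa->; aab->a; ab->b

  | bbaaaabbba => bbaabbba => bbabba => bbbba
  | bbbbaaa => bbbba
  | baaaaaa => baaaa => baa => b
  | abaababaaa => baababaaa => baabaaa => baaaa => baa => b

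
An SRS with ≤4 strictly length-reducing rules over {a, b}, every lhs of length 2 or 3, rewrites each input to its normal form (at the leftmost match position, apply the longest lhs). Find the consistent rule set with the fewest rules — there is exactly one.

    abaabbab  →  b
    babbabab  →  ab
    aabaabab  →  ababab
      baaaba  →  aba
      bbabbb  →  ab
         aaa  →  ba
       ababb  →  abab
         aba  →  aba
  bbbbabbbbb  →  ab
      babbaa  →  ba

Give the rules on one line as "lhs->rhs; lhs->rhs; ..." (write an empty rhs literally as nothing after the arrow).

  | abaabbab => abbab => aabb => bbb => bb => b
  | babbabab => baabbab => bbab => abb => ab
  | aabaabab => bbaabab => ababab
  | baaaba => aba

aa->b; baa->; bb->b; bba->ab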